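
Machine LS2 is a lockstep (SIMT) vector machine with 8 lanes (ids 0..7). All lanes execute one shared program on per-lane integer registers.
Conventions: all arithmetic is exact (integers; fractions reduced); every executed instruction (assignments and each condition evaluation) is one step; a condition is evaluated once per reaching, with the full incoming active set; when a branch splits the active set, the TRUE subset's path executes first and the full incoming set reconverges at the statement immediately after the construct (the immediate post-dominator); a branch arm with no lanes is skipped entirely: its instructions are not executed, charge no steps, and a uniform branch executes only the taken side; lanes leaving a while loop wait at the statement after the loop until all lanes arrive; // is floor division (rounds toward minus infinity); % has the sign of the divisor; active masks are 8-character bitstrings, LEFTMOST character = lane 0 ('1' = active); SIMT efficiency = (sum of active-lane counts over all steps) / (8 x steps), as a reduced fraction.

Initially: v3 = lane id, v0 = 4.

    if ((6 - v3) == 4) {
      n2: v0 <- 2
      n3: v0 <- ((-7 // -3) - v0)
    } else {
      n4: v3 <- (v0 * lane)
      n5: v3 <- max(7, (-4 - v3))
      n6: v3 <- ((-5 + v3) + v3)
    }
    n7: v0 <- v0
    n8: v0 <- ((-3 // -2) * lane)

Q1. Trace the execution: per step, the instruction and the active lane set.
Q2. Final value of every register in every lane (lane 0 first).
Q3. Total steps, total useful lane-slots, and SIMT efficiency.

step 0: eval ((6 - v3) == 4)         11111111
step 1: v0 <- 2                      00100000
step 2: v0 <- ((-7 // -3) - v0)      00100000
step 3: v3 <- (v0 * lane)            11011111
step 4: v3 <- max(7, (-4 - v3))      11011111
step 5: v3 <- ((-5 + v3) + v3)       11011111
step 6: v0 <- v0                     11111111
step 7: v0 <- ((-3 // -2) * lane)    11111111

Answer: 8 steps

v3: 9,9,2,9,9,9,9,9
v0: 0,1,2,3,4,5,6,7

steps = 8; useful = 47; efficiency = 47/64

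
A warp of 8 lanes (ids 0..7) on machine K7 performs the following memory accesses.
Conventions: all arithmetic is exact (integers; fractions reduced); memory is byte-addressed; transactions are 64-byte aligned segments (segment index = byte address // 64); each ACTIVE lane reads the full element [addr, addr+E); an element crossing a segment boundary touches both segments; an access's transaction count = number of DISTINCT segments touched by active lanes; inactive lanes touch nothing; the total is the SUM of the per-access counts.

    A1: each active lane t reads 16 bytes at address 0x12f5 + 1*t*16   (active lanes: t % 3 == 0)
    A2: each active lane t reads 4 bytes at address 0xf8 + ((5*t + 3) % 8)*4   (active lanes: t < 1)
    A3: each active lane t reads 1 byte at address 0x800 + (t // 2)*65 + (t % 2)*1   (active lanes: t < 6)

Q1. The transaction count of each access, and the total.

A1: 3 transactions
A2: 1 transaction
A3: 3 transactions

Answer: 3,1,3; total 7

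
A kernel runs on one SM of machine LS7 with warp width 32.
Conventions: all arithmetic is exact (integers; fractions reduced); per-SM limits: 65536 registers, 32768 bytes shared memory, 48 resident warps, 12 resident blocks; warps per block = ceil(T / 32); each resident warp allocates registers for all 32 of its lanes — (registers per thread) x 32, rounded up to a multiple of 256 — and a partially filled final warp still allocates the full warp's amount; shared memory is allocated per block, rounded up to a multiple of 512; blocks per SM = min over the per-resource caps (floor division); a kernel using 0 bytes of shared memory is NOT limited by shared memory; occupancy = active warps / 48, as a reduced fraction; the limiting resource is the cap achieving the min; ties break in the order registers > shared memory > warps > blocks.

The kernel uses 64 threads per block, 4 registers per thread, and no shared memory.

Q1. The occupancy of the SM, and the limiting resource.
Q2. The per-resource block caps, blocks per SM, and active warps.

Answer: occupancy 1/2, limited by blocks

registers: 128 blocks
shared memory: no limit (kernel uses none)
warps: 24 blocks
blocks: 12 blocks

Answer: 12 blocks, 24 active warps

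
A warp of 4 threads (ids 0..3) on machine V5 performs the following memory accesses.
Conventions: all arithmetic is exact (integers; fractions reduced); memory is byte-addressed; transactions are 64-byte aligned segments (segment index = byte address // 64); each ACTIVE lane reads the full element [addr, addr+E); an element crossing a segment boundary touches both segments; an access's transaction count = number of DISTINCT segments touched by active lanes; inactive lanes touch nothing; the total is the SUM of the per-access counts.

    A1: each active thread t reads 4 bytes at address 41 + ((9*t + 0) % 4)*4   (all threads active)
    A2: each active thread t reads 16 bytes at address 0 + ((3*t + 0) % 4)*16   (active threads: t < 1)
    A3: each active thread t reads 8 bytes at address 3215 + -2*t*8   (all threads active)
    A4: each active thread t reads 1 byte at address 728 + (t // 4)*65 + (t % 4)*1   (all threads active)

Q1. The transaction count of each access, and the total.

A1: 1 transaction
A2: 1 transaction
A3: 2 transactions
A4: 1 transaction

Answer: 1,1,2,1; total 5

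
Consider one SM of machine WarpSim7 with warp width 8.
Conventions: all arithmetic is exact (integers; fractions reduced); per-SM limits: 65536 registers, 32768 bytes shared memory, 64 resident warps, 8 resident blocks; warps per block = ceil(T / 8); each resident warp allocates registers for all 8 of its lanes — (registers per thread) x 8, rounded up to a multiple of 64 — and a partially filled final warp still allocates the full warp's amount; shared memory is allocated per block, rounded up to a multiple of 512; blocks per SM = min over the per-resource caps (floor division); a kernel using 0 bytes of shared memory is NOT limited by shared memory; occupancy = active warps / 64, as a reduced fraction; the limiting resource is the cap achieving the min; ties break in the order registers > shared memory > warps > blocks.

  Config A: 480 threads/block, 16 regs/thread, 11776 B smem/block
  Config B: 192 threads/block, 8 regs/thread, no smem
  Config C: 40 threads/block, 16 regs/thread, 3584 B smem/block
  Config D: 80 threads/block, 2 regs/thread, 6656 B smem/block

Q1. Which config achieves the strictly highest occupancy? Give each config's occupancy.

occupancies: A 15/16, B 3/4, C 5/8, D 5/8

Answer: A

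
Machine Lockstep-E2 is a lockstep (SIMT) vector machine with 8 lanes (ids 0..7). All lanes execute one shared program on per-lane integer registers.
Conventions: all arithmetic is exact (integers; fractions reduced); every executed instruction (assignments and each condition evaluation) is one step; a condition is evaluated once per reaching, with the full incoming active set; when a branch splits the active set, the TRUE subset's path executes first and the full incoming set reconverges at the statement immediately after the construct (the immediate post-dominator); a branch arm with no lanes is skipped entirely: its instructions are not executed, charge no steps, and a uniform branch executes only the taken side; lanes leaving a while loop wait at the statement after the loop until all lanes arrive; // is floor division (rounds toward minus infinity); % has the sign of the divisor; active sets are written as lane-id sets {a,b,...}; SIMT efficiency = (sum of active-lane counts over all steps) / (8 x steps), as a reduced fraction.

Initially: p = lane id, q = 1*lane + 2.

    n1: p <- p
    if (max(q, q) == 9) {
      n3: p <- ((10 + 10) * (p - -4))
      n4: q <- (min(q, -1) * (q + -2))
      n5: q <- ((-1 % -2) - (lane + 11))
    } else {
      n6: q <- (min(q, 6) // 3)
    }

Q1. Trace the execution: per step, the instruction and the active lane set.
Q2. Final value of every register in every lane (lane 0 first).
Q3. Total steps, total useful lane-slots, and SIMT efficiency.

step 0: p <- p                       {0,1,2,3,4,5,6,7}
step 1: eval (max(q, q) == 9)        {0,1,2,3,4,5,6,7}
step 2: p <- ((10 + 10) * (p - -4))  {7}
step 3: q <- (min(q, -1) * (q + -2)) {7}
step 4: q <- ((-1 % -2) - (lane + 11)) {7}
step 5: q <- (min(q, 6) // 3)        {0,1,2,3,4,5,6}

Answer: 6 steps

p: 0,1,2,3,4,5,6,220
q: 0,1,1,1,2,2,2,-19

steps = 6; useful = 26; efficiency = 26/48 = 13/24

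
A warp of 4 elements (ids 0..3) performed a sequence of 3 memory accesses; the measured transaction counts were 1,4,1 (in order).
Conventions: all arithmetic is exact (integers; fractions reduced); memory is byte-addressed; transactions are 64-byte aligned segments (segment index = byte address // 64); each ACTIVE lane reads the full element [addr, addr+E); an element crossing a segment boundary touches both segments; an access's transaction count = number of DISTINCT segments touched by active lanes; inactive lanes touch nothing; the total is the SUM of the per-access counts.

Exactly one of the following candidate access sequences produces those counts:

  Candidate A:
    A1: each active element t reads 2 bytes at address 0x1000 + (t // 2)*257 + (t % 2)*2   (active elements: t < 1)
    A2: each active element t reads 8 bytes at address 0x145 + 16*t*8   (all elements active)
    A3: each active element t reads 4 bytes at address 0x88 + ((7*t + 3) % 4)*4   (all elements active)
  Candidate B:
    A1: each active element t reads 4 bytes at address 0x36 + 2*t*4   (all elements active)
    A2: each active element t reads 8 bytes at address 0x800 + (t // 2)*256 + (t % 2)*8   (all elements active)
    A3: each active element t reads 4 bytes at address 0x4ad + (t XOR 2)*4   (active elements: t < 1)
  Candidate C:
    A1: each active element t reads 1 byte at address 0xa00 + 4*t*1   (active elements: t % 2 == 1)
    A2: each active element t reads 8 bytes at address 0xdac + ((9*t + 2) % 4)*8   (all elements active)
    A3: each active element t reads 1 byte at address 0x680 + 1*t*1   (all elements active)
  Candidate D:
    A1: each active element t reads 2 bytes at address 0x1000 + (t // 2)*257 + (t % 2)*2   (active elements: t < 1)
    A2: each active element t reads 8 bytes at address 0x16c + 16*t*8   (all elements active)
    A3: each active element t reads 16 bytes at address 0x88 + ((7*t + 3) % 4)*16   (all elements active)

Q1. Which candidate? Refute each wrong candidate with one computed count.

B: A1 gives 2 transactions, not 1
C: A2 gives 2 transactions, not 4
D: A3 gives 2 transactions, not 1
A: all counts match (1,4,1)

Answer: A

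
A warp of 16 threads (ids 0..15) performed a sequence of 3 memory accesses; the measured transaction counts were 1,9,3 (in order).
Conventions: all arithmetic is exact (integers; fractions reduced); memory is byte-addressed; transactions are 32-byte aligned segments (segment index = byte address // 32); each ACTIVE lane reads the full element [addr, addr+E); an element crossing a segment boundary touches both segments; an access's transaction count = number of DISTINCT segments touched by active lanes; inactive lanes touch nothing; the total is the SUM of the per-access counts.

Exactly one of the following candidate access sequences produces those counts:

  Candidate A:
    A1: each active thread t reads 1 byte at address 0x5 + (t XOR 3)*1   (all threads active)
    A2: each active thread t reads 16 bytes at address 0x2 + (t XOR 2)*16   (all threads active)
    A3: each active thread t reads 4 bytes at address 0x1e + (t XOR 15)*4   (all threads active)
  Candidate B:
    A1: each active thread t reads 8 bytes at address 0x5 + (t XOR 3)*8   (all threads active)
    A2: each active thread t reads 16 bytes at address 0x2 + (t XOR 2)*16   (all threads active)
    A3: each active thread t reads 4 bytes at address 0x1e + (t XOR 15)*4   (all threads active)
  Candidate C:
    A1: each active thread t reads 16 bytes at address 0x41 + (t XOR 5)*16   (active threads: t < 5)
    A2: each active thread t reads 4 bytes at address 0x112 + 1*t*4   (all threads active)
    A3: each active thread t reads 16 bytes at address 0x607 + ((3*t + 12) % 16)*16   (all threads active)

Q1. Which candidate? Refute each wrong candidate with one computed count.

B: A1 gives 5 transactions, not 1
C: A1 gives 5 transactions, not 1
A: all counts match (1,9,3)

Answer: A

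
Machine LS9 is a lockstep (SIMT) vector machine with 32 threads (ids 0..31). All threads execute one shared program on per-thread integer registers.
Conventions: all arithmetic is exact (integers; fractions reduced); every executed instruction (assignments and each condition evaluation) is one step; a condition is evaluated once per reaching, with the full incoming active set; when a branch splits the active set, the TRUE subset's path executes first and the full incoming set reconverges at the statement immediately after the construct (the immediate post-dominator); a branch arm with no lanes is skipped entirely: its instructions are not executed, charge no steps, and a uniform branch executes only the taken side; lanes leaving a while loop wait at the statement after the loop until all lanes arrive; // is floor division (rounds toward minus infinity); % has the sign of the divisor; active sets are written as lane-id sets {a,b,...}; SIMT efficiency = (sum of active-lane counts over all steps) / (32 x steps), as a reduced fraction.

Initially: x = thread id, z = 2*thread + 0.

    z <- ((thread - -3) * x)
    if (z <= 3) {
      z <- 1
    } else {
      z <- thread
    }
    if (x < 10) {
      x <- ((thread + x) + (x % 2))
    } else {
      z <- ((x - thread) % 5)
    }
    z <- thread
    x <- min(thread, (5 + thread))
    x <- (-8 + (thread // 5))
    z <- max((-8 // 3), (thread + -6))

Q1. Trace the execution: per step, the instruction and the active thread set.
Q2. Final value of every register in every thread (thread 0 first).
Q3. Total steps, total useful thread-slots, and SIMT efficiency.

step 0: z <- ((thread - -3) * x)     {0,1,2,3,4,5,6,7,8,9,10,11,12,13,14,15,16,17,18,19,20,21,22,23,24,25,26,27,28,29,30,31}
step 1: eval (z <= 3)                {0,1,2,3,4,5,6,7,8,9,10,11,12,13,14,15,16,17,18,19,20,21,22,23,24,25,26,27,28,29,30,31}
step 2: z <- 1                       {0}
step 3: z <- thread                  {1,2,3,4,5,6,7,8,9,10,11,12,13,14,15,16,17,18,19,20,21,22,23,24,25,26,27,28,29,30,31}
step 4: eval (x < 10)                {0,1,2,3,4,5,6,7,8,9,10,11,12,13,14,15,16,17,18,19,20,21,22,23,24,25,26,27,28,29,30,31}
step 5: x <- ((thread + x) + (x % 2)) {0,1,2,3,4,5,6,7,8,9}
step 6: z <- ((x - thread) % 5)      {10,11,12,13,14,15,16,17,18,19,20,21,22,23,24,25,26,27,28,29,30,31}
step 7: z <- thread                  {0,1,2,3,4,5,6,7,8,9,10,11,12,13,14,15,16,17,18,19,20,21,22,23,24,25,26,27,28,29,30,31}
step 8: x <- min(thread, (5 + thread)) {0,1,2,3,4,5,6,7,8,9,10,11,12,13,14,15,16,17,18,19,20,21,22,23,24,25,26,27,28,29,30,31}
step 9: x <- (-8 + (thread // 5))    {0,1,2,3,4,5,6,7,8,9,10,11,12,13,14,15,16,17,18,19,20,21,22,23,24,25,26,27,28,29,30,31}
step 10: z <- max((-8 // 3), (thread + -6)) {0,1,2,3,4,5,6,7,8,9,10,11,12,13,14,15,16,17,18,19,20,21,22,23,24,25,26,27,28,29,30,31}

Answer: 11 steps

x: -8,-8,-8,-8,-8,-7,-7,-7,-7,-7,-6,-6,-6,-6,-6,-5,-5,-5,-5,-5,-4,-4,-4,-4,-4,-3,-3,-3,-3,-3,-2,-2
z: -3,-3,-3,-3,-2,-1,0,1,2,3,4,5,6,7,8,9,10,11,12,13,14,15,16,17,18,19,20,21,22,23,24,25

steps = 11; useful = 288; efficiency = 288/352 = 9/11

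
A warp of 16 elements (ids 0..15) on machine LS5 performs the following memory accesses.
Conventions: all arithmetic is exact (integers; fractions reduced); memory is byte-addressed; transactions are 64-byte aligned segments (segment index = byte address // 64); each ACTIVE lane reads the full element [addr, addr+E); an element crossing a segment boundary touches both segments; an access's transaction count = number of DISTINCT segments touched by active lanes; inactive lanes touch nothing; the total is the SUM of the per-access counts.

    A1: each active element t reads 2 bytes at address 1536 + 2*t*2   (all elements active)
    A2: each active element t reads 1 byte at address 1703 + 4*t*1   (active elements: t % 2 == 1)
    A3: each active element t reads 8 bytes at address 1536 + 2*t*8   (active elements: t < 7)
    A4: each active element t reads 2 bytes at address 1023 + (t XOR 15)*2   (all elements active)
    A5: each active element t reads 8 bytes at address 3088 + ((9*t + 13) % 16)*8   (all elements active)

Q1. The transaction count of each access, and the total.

A1: 1 transaction
A2: 2 transactions
A3: 2 transactions
A4: 2 transactions
A5: 3 transactions

Answer: 1,2,2,2,3; total 10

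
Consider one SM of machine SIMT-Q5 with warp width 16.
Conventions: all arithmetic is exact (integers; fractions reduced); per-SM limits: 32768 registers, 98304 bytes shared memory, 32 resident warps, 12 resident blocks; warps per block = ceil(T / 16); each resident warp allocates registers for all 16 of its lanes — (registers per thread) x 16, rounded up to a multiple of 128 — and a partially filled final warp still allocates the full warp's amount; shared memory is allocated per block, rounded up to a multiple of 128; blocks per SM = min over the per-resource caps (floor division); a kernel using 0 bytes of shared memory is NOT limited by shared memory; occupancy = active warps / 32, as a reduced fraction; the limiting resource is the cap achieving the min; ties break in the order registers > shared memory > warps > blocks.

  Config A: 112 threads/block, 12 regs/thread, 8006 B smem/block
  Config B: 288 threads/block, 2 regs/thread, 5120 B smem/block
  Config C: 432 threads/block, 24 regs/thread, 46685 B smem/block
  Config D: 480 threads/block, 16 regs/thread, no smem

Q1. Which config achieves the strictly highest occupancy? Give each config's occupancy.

occupancies: A 7/8, B 9/16, C 27/32, D 15/16

Answer: D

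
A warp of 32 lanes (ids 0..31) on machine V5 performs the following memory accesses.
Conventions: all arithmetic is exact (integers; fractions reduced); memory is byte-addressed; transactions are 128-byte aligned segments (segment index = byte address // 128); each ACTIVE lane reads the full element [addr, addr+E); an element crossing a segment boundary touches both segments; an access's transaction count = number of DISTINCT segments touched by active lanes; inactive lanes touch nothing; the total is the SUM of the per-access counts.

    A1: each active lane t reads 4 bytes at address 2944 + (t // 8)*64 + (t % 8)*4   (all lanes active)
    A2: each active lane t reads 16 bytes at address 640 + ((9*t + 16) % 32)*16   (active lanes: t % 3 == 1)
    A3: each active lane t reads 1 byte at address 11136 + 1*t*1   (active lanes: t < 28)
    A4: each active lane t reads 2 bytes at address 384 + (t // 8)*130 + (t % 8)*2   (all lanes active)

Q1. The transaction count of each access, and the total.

A1: 2 transactions
A2: 4 transactions
A3: 1 transaction
A4: 4 transactions

Answer: 2,4,1,4; total 11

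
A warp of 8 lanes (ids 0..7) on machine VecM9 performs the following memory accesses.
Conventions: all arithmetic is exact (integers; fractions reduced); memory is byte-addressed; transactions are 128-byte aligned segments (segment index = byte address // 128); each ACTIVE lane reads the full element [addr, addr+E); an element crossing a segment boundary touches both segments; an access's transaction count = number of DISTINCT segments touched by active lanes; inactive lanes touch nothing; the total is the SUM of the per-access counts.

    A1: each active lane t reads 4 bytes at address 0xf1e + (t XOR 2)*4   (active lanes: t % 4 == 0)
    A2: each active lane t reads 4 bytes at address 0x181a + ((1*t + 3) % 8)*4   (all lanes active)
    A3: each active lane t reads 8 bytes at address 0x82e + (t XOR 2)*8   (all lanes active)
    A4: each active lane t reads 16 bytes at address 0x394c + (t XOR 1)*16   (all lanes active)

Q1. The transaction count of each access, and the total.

A1: 1 transaction
A2: 1 transaction
A3: 1 transaction
A4: 2 transactions

Answer: 1,1,1,2; total 5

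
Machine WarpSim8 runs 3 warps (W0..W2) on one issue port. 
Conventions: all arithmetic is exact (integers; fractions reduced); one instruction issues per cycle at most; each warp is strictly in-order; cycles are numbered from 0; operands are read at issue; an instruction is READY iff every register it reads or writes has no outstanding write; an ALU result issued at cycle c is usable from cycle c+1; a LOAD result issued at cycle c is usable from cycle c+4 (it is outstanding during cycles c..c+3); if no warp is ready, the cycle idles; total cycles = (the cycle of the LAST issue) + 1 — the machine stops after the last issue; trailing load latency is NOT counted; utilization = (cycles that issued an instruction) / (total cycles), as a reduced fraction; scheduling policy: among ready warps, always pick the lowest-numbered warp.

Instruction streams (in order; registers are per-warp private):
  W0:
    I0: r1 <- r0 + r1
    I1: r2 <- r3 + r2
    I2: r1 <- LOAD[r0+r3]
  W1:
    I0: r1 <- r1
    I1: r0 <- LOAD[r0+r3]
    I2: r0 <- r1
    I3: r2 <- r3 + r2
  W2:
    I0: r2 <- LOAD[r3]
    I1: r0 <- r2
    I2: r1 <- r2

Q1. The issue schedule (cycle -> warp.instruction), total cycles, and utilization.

cycle 0: W0.I0
cycle 1: W0.I1
cycle 2: W0.I2
cycle 3: W1.I0
cycle 4: W1.I1
cycle 5: W2.I0
cycle 6: idle
cycle 7: idle
cycle 8: W1.I2
cycle 9: W1.I3
cycle 10: W2.I1
cycle 11: W2.I2

Answer: 12 cycles, utilization 5/6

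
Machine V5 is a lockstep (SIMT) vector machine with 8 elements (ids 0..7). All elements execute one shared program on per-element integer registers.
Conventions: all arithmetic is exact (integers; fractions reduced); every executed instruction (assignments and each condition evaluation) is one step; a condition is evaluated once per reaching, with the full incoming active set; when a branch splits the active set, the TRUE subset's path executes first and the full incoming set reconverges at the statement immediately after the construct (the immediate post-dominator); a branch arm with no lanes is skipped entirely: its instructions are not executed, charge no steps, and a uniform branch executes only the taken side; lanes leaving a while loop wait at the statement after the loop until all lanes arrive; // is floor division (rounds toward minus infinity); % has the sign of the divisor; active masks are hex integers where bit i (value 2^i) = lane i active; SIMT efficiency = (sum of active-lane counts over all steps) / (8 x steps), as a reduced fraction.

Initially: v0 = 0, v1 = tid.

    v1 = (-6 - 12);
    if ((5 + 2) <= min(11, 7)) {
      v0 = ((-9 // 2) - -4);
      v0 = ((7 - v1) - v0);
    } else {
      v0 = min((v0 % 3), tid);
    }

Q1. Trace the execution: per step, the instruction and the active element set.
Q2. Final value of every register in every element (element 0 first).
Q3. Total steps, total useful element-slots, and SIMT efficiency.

step 0: v1 <- (-6 - 12)              0xff
step 1: eval ((5 + 2) <= min(11, 7)) 0xff
step 2: v0 <- ((-9 // 2) - -4)       0xff
step 3: v0 <- ((7 - v1) - v0)        0xff

Answer: 4 steps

v0: 26,26,26,26,26,26,26,26
v1: -18,-18,-18,-18,-18,-18,-18,-18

steps = 4; useful = 32; efficiency = 32/32 = 1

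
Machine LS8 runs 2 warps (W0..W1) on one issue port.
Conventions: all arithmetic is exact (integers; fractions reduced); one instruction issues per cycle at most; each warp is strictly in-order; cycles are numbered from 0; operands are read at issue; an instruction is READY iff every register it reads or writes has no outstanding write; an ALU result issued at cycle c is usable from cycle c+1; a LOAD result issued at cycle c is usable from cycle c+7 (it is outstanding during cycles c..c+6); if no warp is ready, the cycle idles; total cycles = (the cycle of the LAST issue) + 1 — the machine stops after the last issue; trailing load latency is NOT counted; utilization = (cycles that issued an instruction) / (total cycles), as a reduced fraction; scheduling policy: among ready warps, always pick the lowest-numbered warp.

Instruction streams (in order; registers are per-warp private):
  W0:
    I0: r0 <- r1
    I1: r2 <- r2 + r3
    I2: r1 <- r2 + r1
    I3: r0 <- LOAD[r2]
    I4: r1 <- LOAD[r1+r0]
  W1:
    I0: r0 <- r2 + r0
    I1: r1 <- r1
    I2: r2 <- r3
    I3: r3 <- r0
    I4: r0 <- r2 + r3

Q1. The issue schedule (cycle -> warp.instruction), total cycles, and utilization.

cycle 0: W0.I0
cycle 1: W0.I1
cycle 2: W0.I2
cycle 3: W0.I3
cycle 4: W1.I0
cycle 5: W1.I1
cycle 6: W1.I2
cycle 7: W1.I3
cycle 8: W1.I4
cycle 9: idle
cycle 10: W0.I4

Answer: 11 cycles, utilization 10/11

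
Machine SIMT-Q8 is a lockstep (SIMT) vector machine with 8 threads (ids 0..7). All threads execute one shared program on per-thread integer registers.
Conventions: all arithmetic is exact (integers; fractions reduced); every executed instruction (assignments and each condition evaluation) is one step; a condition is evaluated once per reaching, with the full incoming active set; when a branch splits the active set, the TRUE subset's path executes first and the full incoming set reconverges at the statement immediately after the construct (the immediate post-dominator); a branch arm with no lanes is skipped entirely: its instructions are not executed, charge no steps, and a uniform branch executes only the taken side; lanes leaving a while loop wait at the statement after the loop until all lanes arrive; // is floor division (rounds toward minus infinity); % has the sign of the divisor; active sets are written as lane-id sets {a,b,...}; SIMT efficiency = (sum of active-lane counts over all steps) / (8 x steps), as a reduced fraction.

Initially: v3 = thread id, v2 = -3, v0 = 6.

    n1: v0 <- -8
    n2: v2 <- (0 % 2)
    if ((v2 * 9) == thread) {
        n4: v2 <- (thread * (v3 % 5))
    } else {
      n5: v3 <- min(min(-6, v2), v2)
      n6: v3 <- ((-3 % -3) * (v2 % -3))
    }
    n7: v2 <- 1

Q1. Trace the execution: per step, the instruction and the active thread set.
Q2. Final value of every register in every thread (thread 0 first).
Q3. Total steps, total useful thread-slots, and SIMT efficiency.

step 0: v0 <- -8                     {0,1,2,3,4,5,6,7}
step 1: v2 <- (0 % 2)                {0,1,2,3,4,5,6,7}
step 2: eval ((v2 * 9) == thread)    {0,1,2,3,4,5,6,7}
step 3: v2 <- (thread * (v3 % 5))    {0}
step 4: v3 <- min(min(-6, v2), v2)   {1,2,3,4,5,6,7}
step 5: v3 <- ((-3 % -3) * (v2 % -3)) {1,2,3,4,5,6,7}
step 6: v2 <- 1                      {0,1,2,3,4,5,6,7}

Answer: 7 steps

v3: 0,0,0,0,0,0,0,0
v2: 1,1,1,1,1,1,1,1
v0: -8,-8,-8,-8,-8,-8,-8,-8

steps = 7; useful = 47; efficiency = 47/56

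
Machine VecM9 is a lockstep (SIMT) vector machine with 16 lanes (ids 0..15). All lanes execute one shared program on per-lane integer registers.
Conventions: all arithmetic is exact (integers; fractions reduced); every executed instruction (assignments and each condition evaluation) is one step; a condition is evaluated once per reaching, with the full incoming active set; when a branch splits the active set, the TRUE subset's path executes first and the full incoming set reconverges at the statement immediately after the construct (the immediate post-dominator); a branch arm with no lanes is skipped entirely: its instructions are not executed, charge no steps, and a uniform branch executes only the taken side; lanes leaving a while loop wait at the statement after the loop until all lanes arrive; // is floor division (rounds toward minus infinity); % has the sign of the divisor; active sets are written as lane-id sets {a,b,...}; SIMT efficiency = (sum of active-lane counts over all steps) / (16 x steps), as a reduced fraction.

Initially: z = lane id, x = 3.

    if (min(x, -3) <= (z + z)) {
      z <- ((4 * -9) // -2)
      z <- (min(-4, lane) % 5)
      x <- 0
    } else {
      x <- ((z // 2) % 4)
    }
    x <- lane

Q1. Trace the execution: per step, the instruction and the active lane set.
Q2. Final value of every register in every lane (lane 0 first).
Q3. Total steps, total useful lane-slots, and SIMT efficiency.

step 0: eval (min(x, -3) <= (z + z)) {0,1,2,3,4,5,6,7,8,9,10,11,12,13,14,15}
step 1: z <- ((4 * -9) // -2)        {0,1,2,3,4,5,6,7,8,9,10,11,12,13,14,15}
step 2: z <- (min(-4, lane) % 5)     {0,1,2,3,4,5,6,7,8,9,10,11,12,13,14,15}
step 3: x <- 0                       {0,1,2,3,4,5,6,7,8,9,10,11,12,13,14,15}
step 4: x <- lane                    {0,1,2,3,4,5,6,7,8,9,10,11,12,13,14,15}

Answer: 5 steps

z: 1,1,1,1,1,1,1,1,1,1,1,1,1,1,1,1
x: 0,1,2,3,4,5,6,7,8,9,10,11,12,13,14,15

steps = 5; useful = 80; efficiency = 80/80 = 1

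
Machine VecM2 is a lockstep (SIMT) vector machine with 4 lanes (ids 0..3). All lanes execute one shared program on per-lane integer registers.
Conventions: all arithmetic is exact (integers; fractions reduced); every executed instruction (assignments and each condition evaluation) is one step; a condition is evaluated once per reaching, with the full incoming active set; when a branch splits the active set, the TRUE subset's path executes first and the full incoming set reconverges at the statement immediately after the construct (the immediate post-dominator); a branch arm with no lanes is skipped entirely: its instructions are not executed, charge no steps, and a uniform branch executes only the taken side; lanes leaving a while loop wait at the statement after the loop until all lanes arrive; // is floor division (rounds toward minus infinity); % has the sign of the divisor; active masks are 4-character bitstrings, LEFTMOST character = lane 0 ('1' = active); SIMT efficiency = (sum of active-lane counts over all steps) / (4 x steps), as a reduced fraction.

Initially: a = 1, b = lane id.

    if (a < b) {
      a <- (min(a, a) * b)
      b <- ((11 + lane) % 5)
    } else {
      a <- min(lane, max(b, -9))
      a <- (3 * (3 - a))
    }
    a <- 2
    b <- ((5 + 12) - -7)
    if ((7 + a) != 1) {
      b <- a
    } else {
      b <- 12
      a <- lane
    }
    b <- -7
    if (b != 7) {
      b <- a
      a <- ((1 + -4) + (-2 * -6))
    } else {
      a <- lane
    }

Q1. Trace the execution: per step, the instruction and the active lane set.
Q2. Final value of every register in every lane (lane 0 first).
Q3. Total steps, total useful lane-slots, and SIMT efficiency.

step 0: eval (a < b)                 1111
step 1: a <- (min(a, a) * b)         0011
step 2: b <- ((11 + lane) % 5)       0011
step 3: a <- min(lane, max(b, -9))   1100
step 4: a <- (3 * (3 - a))           1100
step 5: a <- 2                       1111
step 6: b <- ((5 + 12) - -7)         1111
step 7: eval ((7 + a) != 1)          1111
step 8: b <- a                       1111
step 9: b <- -7                      1111
step 10: eval (b != 7)                1111
step 11: b <- a                       1111
step 12: a <- ((1 + -4) + (-2 * -6))  1111

Answer: 13 steps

a: 9,9,9,9
b: 2,2,2,2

steps = 13; useful = 44; efficiency = 44/52 = 11/13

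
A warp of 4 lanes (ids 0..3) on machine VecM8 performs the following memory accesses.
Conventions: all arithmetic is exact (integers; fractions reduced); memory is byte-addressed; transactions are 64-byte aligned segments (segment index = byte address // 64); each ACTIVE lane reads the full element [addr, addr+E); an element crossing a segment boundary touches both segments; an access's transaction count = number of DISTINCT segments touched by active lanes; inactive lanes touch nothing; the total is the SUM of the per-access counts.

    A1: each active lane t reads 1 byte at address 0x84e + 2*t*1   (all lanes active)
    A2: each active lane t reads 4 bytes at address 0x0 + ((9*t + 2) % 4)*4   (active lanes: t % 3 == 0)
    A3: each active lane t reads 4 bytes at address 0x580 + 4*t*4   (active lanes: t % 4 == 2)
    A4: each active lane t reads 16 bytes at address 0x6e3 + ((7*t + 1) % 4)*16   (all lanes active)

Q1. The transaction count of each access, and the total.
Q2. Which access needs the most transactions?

A1: 1 transaction
A2: 1 transaction
A3: 1 transaction
A4: 2 transactions

Answer: 1,1,1,2; total 5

Answer: A4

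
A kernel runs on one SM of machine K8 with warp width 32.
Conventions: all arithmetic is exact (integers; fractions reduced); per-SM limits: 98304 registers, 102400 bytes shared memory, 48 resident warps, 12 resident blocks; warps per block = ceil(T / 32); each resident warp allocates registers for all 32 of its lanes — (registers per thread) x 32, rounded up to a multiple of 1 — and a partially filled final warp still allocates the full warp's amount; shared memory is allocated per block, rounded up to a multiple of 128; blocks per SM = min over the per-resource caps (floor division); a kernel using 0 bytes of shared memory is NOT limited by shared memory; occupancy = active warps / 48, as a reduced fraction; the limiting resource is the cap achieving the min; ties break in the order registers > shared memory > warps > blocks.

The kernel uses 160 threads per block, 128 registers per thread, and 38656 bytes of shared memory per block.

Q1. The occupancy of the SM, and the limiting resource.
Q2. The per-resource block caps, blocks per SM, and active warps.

Answer: occupancy 5/24, limited by shared memory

registers: 4 blocks
shared memory: 2 blocks
warps: 9 blocks
blocks: 12 blocks

Answer: 2 blocks, 10 active warps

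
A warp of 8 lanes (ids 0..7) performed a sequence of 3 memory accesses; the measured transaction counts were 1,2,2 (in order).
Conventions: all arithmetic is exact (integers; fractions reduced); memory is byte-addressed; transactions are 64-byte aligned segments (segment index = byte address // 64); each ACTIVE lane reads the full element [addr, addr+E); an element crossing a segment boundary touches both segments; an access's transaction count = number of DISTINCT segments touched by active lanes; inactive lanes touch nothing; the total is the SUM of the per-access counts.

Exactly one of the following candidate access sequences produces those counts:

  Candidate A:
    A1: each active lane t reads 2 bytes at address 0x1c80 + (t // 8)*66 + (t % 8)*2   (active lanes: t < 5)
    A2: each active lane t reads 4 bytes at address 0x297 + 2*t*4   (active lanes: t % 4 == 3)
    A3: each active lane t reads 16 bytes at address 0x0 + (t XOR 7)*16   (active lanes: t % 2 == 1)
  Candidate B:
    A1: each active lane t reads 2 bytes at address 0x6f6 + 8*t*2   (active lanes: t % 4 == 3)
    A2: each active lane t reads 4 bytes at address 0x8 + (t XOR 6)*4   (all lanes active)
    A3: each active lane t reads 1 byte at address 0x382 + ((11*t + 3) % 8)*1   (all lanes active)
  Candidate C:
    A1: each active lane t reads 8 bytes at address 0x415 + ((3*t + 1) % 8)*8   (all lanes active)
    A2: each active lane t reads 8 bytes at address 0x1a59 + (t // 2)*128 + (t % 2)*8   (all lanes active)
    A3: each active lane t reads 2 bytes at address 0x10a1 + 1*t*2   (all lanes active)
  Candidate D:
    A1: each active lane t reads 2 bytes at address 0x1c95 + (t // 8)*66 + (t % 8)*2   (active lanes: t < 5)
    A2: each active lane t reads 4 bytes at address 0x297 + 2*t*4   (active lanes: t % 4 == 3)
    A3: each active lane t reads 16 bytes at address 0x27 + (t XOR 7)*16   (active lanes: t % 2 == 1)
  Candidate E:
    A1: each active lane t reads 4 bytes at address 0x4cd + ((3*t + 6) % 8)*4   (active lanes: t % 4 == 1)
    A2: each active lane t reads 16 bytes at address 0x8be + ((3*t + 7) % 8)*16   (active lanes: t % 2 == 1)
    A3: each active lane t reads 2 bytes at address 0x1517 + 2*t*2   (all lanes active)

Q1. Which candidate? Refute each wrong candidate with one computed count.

B: A1 gives 2 transactions, not 1
C: A1 gives 2 transactions, not 1
D: A3 gives 3 transactions, not 2
E: A2 gives 3 transactions, not 2
A: all counts match (1,2,2)

Answer: A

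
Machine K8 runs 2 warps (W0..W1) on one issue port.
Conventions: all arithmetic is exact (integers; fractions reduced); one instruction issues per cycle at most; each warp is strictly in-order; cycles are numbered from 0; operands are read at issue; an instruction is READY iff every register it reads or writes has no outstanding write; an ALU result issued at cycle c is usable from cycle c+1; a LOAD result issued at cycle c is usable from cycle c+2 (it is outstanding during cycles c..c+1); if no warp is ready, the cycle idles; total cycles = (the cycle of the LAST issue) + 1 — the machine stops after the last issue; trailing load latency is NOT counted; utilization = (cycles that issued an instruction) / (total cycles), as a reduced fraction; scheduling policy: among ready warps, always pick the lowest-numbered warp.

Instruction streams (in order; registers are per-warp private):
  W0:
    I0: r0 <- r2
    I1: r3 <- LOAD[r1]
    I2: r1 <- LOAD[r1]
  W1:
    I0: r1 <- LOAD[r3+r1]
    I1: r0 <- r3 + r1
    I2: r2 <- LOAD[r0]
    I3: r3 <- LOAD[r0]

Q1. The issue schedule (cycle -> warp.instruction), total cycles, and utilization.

cycle 0: W0.I0
cycle 1: W0.I1
cycle 2: W0.I2
cycle 3: W1.I0
cycle 4: idle
cycle 5: W1.I1
cycle 6: W1.I2
cycle 7: W1.I3

Answer: 8 cycles, utilization 7/8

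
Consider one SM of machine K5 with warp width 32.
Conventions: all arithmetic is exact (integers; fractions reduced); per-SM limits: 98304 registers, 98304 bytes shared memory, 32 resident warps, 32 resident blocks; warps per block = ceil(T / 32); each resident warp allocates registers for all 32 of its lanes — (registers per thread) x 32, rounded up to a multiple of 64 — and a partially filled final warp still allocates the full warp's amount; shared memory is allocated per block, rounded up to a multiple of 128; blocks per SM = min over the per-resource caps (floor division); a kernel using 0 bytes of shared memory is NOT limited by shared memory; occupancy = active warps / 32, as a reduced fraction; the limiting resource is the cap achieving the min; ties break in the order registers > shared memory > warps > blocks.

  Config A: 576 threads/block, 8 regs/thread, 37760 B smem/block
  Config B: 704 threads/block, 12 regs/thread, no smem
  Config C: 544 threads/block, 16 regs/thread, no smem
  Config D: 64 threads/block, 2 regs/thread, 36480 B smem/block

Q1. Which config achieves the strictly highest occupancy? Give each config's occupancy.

occupancies: A 9/16, B 11/16, C 17/32, D 1/8

Answer: B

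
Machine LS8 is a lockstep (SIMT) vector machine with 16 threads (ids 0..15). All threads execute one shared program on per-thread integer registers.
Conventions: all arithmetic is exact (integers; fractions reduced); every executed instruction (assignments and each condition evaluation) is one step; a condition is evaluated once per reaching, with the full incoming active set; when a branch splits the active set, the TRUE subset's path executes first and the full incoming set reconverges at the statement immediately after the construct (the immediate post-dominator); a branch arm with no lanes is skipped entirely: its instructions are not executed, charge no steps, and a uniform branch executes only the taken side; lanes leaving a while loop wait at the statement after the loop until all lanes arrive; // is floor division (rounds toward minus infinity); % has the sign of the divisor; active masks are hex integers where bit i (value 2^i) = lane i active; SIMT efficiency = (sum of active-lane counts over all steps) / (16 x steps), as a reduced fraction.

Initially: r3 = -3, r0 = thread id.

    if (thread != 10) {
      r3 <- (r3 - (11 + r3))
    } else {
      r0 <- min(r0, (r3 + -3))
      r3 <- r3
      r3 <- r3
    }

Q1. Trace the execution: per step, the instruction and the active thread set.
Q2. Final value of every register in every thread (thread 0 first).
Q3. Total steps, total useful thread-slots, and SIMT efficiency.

step 0: eval (thread != 10)          0xffff
step 1: r3 <- (r3 - (11 + r3))       0xfbff
step 2: r0 <- min(r0, (r3 + -3))     0x0400
step 3: r3 <- r3                     0x0400
step 4: r3 <- r3                     0x0400

Answer: 5 steps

r3: -11,-11,-11,-11,-11,-11,-11,-11,-11,-11,-3,-11,-11,-11,-11,-11
r0: 0,1,2,3,4,5,6,7,8,9,-6,11,12,13,14,15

steps = 5; useful = 34; efficiency = 34/80 = 17/40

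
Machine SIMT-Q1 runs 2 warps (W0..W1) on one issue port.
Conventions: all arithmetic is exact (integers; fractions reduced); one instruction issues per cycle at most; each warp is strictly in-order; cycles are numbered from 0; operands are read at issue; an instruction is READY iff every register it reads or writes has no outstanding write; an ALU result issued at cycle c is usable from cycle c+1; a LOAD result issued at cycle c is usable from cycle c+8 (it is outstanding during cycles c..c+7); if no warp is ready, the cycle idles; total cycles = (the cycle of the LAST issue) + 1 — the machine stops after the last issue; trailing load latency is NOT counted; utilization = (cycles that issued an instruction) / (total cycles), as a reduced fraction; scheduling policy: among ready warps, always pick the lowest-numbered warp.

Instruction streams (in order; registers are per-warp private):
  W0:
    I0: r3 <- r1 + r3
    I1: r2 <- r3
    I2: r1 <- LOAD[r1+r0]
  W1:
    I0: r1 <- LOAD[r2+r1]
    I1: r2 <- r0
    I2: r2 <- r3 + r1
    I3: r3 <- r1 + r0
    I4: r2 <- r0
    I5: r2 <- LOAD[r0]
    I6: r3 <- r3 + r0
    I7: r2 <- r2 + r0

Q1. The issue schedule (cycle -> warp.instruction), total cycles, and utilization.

cycle 0: W0.I0
cycle 1: W0.I1
cycle 2: W0.I2
cycle 3: W1.I0
cycle 4: W1.I1
cycle 5: idle
cycle 6: idle
cycle 7: idle
cycle 8: idle
cycle 9: idle
cycle 10: idle
cycle 11: W1.I2
cycle 12: W1.I3
cycle 13: W1.I4
cycle 14: W1.I5
cycle 15: W1.I6
cycle 16: idle
cycle 17: idle
cycle 18: idle
cycle 19: idle
cycle 20: idle
cycle 21: idle
cycle 22: W1.I7

Answer: 23 cycles, utilization 11/23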